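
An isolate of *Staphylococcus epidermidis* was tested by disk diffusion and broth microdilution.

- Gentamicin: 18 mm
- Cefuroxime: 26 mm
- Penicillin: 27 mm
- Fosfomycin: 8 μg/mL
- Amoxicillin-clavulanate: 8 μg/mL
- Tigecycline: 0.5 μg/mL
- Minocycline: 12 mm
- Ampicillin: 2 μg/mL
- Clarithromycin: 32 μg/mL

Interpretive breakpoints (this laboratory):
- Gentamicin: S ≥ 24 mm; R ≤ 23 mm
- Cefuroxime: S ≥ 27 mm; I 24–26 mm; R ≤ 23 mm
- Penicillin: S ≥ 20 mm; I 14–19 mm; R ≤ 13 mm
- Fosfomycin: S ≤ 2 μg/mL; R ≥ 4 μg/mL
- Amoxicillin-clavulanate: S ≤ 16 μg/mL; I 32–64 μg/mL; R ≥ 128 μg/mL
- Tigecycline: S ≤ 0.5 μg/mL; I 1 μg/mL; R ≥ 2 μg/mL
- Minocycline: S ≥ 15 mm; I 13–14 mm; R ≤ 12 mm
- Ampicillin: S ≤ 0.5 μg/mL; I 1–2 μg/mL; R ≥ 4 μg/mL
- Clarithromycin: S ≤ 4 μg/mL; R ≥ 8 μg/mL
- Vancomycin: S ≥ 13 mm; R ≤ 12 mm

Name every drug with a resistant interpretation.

gentamicin, fosfomycin, minocycline, clarithromycin

Gentamicin (18 mm) ≤ 23 mm — R
Cefuroxime (26 mm) in 24–26 mm → I
Penicillin: 27 mm is ≥ 20 mm → S
Fosfomycin: 8 μg/mL is ≥ 4 μg/mL → R
Amoxicillin-clavulanate: 8 μg/mL is ≤ 16 μg/mL → Susceptible
Tigecycline 0.5 μg/mL: ≤ 0.5 μg/mL → Susceptible
Minocycline: 12 mm is ≤ 12 mm ⇒ resistant
Ampicillin (2 μg/mL) in 1–2 μg/mL — Intermediate
Clarithromycin: 32 μg/mL is ≥ 8 μg/mL → resistant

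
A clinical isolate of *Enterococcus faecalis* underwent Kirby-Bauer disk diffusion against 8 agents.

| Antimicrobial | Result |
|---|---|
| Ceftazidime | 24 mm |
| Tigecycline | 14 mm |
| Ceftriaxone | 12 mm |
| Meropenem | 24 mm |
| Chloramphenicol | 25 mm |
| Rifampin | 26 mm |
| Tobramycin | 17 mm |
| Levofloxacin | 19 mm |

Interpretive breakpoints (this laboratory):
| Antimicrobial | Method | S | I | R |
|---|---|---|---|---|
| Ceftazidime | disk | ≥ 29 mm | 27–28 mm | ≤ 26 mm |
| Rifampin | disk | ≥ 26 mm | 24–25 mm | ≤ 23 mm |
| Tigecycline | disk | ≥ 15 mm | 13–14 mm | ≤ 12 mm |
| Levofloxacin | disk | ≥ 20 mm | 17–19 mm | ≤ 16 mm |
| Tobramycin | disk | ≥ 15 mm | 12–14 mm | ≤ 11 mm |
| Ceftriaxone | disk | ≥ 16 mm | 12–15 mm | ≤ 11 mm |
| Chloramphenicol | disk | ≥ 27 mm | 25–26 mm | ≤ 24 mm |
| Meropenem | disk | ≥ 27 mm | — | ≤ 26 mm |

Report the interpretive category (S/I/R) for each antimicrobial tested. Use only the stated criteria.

Ceftazidime: 24 mm is ≤ 26 mm — R
Tigecycline (14 mm) in 13–14 mm — intermediate
Ceftriaxone (12 mm) in 12–15 mm ⇒ Intermediate
Meropenem 24 mm: ≤ 26 mm ⇒ Resistant
Chloramphenicol 25 mm: in 25–26 mm ⇒ intermediate
Rifampin 26 mm: ≥ 26 mm ⇒ susceptible
Tobramycin: 17 mm is ≥ 15 mm ⇒ S
Levofloxacin 19 mm: in 17–19 mm ⇒ Intermediate

R, I, I, R, I, S, S, I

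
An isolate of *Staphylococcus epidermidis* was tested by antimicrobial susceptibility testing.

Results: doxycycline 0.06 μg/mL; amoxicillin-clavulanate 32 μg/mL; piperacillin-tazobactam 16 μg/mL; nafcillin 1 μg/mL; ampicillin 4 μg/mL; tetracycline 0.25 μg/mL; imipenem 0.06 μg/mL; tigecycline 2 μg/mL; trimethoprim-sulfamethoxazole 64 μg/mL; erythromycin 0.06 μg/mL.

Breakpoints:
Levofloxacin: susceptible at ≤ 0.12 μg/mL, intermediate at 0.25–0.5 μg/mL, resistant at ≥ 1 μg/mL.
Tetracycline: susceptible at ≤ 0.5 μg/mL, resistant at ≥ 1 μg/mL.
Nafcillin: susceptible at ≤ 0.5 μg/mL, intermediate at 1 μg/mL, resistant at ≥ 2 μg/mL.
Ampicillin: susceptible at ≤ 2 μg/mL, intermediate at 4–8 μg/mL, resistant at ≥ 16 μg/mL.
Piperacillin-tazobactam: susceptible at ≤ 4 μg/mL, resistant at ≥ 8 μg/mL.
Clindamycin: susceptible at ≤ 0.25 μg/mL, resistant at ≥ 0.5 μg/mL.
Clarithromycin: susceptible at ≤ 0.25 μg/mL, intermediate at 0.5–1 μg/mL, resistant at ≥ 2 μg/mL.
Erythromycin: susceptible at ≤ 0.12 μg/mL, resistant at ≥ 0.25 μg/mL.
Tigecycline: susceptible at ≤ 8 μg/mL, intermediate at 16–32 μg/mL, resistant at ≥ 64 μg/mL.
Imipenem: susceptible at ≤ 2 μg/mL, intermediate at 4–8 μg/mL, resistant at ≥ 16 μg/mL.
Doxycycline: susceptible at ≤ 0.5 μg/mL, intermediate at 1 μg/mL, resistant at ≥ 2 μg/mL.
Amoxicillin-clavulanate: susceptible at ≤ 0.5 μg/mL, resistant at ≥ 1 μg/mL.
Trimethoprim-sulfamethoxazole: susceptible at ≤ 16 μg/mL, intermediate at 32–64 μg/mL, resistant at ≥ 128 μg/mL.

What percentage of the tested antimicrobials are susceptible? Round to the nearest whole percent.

Doxycycline (0.06 μg/mL) ≤ 0.5 μg/mL ⇒ susceptible
Amoxicillin-clavulanate: 32 μg/mL is ≥ 1 μg/mL ⇒ Resistant
Piperacillin-tazobactam 16 μg/mL: ≥ 8 μg/mL → resistant
Nafcillin: 1 μg/mL is = 1 μg/mL ⇒ Intermediate
Ampicillin 4 μg/mL: in 4–8 μg/mL — I
Tetracycline: 0.25 μg/mL is ≤ 0.5 μg/mL — susceptible
Imipenem 0.06 μg/mL: ≤ 2 μg/mL ⇒ susceptible
Tigecycline: 2 μg/mL is ≤ 8 μg/mL — S
Trimethoprim-sulfamethoxazole (64 μg/mL) in 32–64 μg/mL → Intermediate
Erythromycin (0.06 μg/mL) ≤ 0.12 μg/mL — susceptible
Susceptible: 5/10

50%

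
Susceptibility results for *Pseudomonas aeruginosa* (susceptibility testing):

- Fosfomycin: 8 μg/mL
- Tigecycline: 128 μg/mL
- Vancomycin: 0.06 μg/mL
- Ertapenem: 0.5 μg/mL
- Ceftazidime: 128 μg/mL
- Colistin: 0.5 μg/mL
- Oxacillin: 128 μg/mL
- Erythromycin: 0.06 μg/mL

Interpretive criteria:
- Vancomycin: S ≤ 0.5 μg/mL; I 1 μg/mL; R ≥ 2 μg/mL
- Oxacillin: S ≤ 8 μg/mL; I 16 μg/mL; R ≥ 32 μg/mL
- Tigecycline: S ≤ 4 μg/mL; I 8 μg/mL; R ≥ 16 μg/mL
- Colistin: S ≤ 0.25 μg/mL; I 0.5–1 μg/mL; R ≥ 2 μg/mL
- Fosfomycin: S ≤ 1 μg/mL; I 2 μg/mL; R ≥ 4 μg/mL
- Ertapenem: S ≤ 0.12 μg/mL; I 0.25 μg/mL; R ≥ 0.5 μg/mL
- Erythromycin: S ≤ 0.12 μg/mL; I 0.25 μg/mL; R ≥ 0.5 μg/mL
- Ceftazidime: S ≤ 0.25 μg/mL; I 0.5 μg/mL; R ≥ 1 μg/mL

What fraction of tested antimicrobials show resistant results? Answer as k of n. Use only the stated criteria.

Fosfomycin (8 μg/mL) ≥ 4 μg/mL → Resistant
Tigecycline 128 μg/mL: ≥ 16 μg/mL → R
Vancomycin 0.06 μg/mL: ≤ 0.5 μg/mL — S
Ertapenem: 0.5 μg/mL is ≥ 0.5 μg/mL — R
Ceftazidime (128 μg/mL) ≥ 1 μg/mL → Resistant
Colistin: 0.5 μg/mL is in 0.5–1 μg/mL ⇒ intermediate
Oxacillin 128 μg/mL: ≥ 32 μg/mL → resistant
Erythromycin (0.06 μg/mL) ≤ 0.12 μg/mL ⇒ S
Resistant: 5/8

5 of 8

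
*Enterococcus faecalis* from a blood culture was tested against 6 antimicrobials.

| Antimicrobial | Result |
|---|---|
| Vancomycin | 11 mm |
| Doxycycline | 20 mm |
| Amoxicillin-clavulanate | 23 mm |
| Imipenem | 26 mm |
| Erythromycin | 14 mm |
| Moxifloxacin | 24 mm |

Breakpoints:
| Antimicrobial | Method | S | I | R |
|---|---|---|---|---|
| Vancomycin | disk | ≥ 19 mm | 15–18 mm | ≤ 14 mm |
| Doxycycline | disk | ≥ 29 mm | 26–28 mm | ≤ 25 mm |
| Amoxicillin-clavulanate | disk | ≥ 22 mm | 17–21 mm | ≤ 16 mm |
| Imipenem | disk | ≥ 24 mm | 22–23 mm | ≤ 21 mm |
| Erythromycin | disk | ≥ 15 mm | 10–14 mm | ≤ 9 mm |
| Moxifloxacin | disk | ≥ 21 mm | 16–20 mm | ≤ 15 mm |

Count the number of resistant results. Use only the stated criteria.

Vancomycin 11 mm: ≤ 14 mm — Resistant
Doxycycline 20 mm: ≤ 25 mm — resistant
Amoxicillin-clavulanate 23 mm: ≥ 22 mm → susceptible
Imipenem: 26 mm is ≥ 24 mm — S
Erythromycin 14 mm: in 10–14 mm → Intermediate
Moxifloxacin (24 mm) ≥ 21 mm — S
Resistant: 2

2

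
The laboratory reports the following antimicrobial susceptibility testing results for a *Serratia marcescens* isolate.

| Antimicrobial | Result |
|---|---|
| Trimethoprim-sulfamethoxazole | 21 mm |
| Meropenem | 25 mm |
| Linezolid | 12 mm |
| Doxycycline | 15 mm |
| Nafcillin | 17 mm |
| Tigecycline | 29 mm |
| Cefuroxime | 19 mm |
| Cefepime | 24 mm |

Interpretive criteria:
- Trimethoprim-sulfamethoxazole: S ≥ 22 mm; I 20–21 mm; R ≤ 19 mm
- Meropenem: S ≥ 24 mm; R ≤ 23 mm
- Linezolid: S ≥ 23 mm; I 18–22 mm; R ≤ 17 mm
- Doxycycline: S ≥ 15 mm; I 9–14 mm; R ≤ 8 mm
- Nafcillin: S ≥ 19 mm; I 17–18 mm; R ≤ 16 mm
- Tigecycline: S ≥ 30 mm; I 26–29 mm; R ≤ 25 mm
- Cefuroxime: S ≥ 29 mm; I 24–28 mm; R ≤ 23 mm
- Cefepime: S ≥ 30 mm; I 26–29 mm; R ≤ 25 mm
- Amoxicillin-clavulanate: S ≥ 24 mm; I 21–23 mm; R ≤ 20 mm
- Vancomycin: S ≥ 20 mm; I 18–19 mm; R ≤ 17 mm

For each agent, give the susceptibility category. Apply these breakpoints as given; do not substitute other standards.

I, S, R, S, I, I, R, R

Trimethoprim-sulfamethoxazole: 21 mm is in 20–21 mm → Intermediate
Meropenem: 25 mm is ≥ 24 mm → Susceptible
Linezolid (12 mm) ≤ 17 mm ⇒ R
Doxycycline 15 mm: ≥ 15 mm — Susceptible
Nafcillin: 17 mm is in 17–18 mm — I
Tigecycline 29 mm: in 26–29 mm — intermediate
Cefuroxime (19 mm) ≤ 23 mm → R
Cefepime (24 mm) ≤ 25 mm → Resistant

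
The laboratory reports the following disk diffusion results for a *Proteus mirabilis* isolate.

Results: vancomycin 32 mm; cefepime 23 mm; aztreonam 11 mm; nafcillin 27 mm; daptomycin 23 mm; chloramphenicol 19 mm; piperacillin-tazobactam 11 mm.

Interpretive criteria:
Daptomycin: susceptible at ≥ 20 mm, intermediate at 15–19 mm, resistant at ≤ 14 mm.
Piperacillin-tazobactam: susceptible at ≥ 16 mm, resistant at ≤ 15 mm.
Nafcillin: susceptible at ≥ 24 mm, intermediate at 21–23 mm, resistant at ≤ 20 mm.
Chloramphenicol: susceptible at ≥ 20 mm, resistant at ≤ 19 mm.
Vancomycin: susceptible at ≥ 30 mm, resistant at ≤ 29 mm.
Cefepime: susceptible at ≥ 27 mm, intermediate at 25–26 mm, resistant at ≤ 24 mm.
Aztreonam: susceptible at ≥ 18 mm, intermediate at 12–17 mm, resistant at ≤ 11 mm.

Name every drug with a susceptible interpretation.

Vancomycin: 32 mm is ≥ 30 mm → susceptible
Cefepime (23 mm) ≤ 24 mm — R
Aztreonam 11 mm: ≤ 11 mm → R
Nafcillin: 27 mm is ≥ 24 mm — Susceptible
Daptomycin: 23 mm is ≥ 20 mm → S
Chloramphenicol: 19 mm is ≤ 19 mm ⇒ R
Piperacillin-tazobactam: 11 mm is ≤ 15 mm → Resistant

vancomycin, nafcillin, daptomycin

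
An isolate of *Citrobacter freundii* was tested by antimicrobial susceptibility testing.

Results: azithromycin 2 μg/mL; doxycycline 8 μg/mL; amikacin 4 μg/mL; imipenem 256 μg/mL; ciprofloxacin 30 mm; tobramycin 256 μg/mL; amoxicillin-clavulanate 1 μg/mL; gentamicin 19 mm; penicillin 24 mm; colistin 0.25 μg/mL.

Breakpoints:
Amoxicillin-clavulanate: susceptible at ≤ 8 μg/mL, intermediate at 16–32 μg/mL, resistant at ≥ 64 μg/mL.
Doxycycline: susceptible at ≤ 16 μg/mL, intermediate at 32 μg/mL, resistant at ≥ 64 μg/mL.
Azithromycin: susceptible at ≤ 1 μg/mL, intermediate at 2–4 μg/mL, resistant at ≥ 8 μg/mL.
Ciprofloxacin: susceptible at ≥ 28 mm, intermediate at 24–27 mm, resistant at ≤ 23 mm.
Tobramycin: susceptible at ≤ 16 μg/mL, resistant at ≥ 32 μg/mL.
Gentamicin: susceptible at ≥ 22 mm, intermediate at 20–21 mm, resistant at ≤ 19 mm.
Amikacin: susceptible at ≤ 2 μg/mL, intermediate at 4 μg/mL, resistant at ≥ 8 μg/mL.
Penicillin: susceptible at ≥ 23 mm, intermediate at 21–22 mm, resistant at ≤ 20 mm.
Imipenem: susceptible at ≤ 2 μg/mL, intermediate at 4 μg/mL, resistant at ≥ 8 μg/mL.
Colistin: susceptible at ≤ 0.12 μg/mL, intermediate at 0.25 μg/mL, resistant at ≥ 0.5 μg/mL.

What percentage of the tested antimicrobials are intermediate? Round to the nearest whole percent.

30%

Azithromycin: 2 μg/mL is in 2–4 μg/mL ⇒ intermediate
Doxycycline: 8 μg/mL is ≤ 16 μg/mL → S
Amikacin (4 μg/mL) = 4 μg/mL → Intermediate
Imipenem 256 μg/mL: ≥ 8 μg/mL — Resistant
Ciprofloxacin (30 mm) ≥ 28 mm → Susceptible
Tobramycin: 256 μg/mL is ≥ 32 μg/mL — R
Amoxicillin-clavulanate: 1 μg/mL is ≤ 8 μg/mL ⇒ Susceptible
Gentamicin: 19 mm is ≤ 19 mm → Resistant
Penicillin 24 mm: ≥ 23 mm → Susceptible
Colistin: 0.25 μg/mL is = 0.25 μg/mL — I
Intermediate: 3/10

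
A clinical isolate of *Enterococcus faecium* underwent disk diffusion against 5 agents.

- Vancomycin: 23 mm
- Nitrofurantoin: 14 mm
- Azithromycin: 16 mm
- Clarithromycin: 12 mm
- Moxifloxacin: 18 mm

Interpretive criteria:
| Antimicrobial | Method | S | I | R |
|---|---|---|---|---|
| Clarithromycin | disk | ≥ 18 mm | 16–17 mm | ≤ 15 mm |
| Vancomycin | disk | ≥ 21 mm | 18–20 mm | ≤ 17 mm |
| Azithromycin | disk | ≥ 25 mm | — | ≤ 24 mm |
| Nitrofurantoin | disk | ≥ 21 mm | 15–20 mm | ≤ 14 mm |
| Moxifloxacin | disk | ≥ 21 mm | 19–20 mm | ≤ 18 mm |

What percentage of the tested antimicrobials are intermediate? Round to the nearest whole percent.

Vancomycin: 23 mm is ≥ 21 mm — S
Nitrofurantoin 14 mm: ≤ 14 mm → R
Azithromycin 16 mm: ≤ 24 mm → R
Clarithromycin: 12 mm is ≤ 15 mm — resistant
Moxifloxacin: 18 mm is ≤ 18 mm → resistant
Intermediate: 0/5

0%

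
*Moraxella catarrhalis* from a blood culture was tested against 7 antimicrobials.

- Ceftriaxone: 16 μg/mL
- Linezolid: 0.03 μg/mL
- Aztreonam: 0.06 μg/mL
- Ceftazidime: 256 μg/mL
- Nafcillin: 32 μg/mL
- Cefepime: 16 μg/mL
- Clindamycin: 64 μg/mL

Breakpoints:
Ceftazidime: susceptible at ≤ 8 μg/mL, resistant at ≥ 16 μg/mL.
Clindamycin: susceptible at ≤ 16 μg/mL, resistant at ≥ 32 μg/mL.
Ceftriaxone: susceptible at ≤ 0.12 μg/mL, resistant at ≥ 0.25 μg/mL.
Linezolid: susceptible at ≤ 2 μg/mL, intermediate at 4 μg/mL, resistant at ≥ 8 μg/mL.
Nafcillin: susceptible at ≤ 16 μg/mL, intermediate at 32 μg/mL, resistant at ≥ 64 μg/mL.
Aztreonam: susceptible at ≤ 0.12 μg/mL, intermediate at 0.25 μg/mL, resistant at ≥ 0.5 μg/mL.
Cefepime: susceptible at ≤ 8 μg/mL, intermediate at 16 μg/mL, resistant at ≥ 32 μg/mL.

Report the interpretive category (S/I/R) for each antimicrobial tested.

R, S, S, R, I, I, R

Ceftriaxone 16 μg/mL: ≥ 0.25 μg/mL — Resistant
Linezolid 0.03 μg/mL: ≤ 2 μg/mL — Susceptible
Aztreonam (0.06 μg/mL) ≤ 0.12 μg/mL — Susceptible
Ceftazidime 256 μg/mL: ≥ 16 μg/mL ⇒ R
Nafcillin: 32 μg/mL is = 32 μg/mL → I
Cefepime (16 μg/mL) = 16 μg/mL ⇒ Intermediate
Clindamycin (64 μg/mL) ≥ 32 μg/mL — resistant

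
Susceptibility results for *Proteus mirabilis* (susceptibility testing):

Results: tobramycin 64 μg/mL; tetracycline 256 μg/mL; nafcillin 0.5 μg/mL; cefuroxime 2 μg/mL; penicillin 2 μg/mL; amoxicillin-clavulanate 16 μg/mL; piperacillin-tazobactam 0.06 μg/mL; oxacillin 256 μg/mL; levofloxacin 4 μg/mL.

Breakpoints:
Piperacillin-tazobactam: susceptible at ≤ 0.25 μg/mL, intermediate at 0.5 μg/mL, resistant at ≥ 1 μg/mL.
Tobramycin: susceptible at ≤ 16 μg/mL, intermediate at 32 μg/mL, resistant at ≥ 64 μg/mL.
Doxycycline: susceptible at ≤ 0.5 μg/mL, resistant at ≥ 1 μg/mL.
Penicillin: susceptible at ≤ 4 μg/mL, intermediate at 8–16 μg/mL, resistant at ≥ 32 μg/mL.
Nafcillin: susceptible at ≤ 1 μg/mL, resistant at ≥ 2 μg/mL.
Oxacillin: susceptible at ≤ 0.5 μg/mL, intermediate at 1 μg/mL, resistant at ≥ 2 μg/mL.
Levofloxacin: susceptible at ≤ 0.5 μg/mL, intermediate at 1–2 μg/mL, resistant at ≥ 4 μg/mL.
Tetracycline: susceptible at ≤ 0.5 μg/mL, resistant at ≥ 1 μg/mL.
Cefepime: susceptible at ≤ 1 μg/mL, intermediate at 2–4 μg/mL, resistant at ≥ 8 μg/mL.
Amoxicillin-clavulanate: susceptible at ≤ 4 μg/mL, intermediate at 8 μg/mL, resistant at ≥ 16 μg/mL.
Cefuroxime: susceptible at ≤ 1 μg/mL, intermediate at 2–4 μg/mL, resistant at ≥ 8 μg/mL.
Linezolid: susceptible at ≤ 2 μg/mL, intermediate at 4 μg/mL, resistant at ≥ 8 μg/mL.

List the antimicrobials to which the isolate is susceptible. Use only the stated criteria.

Tobramycin 64 μg/mL: ≥ 64 μg/mL ⇒ R
Tetracycline: 256 μg/mL is ≥ 1 μg/mL → R
Nafcillin 0.5 μg/mL: ≤ 1 μg/mL → S
Cefuroxime (2 μg/mL) in 2–4 μg/mL → intermediate
Penicillin: 2 μg/mL is ≤ 4 μg/mL → Susceptible
Amoxicillin-clavulanate: 16 μg/mL is ≥ 16 μg/mL → R
Piperacillin-tazobactam 0.06 μg/mL: ≤ 0.25 μg/mL — Susceptible
Oxacillin (256 μg/mL) ≥ 2 μg/mL ⇒ resistant
Levofloxacin 4 μg/mL: ≥ 4 μg/mL — resistant

nafcillin, penicillin, piperacillin-tazobactam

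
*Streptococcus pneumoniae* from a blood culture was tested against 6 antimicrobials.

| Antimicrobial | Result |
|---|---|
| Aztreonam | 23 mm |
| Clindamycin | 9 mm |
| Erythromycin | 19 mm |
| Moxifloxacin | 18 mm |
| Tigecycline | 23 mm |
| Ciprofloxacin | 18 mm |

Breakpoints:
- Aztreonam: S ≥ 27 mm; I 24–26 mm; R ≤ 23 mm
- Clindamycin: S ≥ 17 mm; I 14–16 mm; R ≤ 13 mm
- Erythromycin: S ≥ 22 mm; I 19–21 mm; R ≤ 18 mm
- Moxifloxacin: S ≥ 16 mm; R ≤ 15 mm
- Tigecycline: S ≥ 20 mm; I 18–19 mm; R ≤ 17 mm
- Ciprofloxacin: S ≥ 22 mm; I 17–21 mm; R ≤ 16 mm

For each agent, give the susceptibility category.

R, R, I, S, S, I

Aztreonam: 23 mm is ≤ 23 mm → Resistant
Clindamycin 9 mm: ≤ 13 mm — resistant
Erythromycin: 19 mm is in 19–21 mm → intermediate
Moxifloxacin (18 mm) ≥ 16 mm → S
Tigecycline 23 mm: ≥ 20 mm ⇒ S
Ciprofloxacin: 18 mm is in 17–21 mm ⇒ Intermediate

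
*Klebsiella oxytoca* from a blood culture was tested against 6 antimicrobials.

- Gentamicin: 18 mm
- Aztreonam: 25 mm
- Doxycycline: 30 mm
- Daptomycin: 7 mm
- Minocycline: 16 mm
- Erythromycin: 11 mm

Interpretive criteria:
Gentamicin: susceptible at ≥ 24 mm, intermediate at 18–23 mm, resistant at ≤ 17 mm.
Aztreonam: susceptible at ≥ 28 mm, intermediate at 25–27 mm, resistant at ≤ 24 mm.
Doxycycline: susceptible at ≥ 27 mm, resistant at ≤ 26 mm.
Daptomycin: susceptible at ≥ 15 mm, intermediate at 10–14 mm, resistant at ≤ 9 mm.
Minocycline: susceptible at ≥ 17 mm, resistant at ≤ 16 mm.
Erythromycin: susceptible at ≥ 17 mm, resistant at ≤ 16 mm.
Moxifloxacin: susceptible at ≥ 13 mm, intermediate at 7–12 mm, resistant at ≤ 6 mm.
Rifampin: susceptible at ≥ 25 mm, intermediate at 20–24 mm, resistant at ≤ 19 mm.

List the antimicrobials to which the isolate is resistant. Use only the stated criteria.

daptomycin, minocycline, erythromycin

Gentamicin: 18 mm is in 18–23 mm ⇒ intermediate
Aztreonam (25 mm) in 25–27 mm → intermediate
Doxycycline (30 mm) ≥ 27 mm — Susceptible
Daptomycin (7 mm) ≤ 9 mm ⇒ resistant
Minocycline (16 mm) ≤ 16 mm → R
Erythromycin 11 mm: ≤ 16 mm → R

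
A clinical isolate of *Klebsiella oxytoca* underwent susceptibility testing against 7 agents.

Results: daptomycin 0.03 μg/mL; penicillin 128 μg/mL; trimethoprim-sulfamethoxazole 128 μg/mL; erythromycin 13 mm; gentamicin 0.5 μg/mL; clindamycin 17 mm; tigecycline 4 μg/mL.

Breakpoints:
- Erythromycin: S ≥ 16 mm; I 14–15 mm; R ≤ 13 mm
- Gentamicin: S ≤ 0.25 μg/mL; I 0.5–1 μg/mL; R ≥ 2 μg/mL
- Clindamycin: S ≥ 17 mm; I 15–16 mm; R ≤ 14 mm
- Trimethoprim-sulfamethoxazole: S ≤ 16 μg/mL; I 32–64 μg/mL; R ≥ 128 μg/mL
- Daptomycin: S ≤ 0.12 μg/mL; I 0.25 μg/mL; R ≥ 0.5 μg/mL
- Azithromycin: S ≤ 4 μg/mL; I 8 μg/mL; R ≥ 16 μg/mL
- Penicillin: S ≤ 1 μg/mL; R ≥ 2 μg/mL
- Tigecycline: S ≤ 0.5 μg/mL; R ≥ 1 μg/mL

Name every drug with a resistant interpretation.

Daptomycin: 0.03 μg/mL is ≤ 0.12 μg/mL — susceptible
Penicillin: 128 μg/mL is ≥ 2 μg/mL — R
Trimethoprim-sulfamethoxazole: 128 μg/mL is ≥ 128 μg/mL — R
Erythromycin (13 mm) ≤ 13 mm → resistant
Gentamicin (0.5 μg/mL) in 0.5–1 μg/mL → I
Clindamycin (17 mm) ≥ 17 mm → susceptible
Tigecycline 4 μg/mL: ≥ 1 μg/mL → resistant

penicillin, trimethoprim-sulfamethoxazole, erythromycin, tigecycline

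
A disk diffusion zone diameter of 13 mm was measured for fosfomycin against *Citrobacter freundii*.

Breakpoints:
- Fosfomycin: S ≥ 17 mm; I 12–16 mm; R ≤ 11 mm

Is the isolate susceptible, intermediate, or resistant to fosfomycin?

I

Fosfomycin 13 mm: in 12–16 mm — Intermediate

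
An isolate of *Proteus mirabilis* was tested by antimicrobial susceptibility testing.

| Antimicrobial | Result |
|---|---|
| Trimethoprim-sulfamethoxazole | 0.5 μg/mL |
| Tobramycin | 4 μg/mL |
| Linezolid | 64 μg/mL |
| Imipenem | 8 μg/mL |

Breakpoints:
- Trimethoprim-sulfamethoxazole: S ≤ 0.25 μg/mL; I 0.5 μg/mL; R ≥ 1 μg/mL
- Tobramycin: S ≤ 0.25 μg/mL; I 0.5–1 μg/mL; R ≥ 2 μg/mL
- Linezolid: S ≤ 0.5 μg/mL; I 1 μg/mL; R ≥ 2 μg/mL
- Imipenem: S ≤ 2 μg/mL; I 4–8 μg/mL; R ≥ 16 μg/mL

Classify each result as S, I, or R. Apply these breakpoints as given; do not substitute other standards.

Trimethoprim-sulfamethoxazole 0.5 μg/mL: = 0.5 μg/mL — I
Tobramycin (4 μg/mL) ≥ 2 μg/mL → Resistant
Linezolid (64 μg/mL) ≥ 2 μg/mL ⇒ resistant
Imipenem: 8 μg/mL is in 4–8 μg/mL ⇒ intermediate

I, R, R, I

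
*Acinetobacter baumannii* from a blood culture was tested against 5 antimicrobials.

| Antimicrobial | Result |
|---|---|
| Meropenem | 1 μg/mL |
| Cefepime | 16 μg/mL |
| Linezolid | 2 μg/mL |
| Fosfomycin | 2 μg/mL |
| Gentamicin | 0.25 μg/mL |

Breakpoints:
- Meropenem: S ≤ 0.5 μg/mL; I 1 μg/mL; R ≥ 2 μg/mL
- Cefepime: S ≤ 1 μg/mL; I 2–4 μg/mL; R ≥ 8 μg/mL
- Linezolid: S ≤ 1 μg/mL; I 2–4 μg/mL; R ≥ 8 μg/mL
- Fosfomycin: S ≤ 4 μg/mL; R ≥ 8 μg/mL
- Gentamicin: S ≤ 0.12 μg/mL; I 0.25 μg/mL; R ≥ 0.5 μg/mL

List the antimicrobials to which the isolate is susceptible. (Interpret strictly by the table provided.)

Meropenem 1 μg/mL: = 1 μg/mL — intermediate
Cefepime 16 μg/mL: ≥ 8 μg/mL — resistant
Linezolid: 2 μg/mL is in 2–4 μg/mL ⇒ I
Fosfomycin (2 μg/mL) ≤ 4 μg/mL ⇒ Susceptible
Gentamicin: 0.25 μg/mL is = 0.25 μg/mL → Intermediate

fosfomycin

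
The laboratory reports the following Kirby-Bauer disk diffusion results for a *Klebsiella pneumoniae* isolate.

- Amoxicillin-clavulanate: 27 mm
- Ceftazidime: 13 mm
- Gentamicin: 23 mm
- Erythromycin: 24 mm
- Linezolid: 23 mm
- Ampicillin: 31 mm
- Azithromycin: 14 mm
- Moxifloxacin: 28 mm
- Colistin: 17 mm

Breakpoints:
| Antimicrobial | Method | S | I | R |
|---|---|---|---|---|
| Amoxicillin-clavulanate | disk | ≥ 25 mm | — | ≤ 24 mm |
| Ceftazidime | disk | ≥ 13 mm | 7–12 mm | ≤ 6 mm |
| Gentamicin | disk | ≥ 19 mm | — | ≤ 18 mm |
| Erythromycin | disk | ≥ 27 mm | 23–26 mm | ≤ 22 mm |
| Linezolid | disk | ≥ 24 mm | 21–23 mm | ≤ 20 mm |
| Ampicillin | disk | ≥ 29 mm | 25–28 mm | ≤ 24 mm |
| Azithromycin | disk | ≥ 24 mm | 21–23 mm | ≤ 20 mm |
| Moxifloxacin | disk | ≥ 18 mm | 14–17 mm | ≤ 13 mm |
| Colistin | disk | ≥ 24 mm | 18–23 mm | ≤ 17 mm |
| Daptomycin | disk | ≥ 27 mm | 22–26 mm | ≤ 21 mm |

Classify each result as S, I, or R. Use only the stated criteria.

S, S, S, I, I, S, R, S, R

Amoxicillin-clavulanate (27 mm) ≥ 25 mm — Susceptible
Ceftazidime: 13 mm is ≥ 13 mm — Susceptible
Gentamicin: 23 mm is ≥ 19 mm ⇒ susceptible
Erythromycin (24 mm) in 23–26 mm → Intermediate
Linezolid (23 mm) in 21–23 mm → I
Ampicillin (31 mm) ≥ 29 mm — susceptible
Azithromycin 14 mm: ≤ 20 mm → resistant
Moxifloxacin 28 mm: ≥ 18 mm ⇒ susceptible
Colistin 17 mm: ≤ 17 mm → resistant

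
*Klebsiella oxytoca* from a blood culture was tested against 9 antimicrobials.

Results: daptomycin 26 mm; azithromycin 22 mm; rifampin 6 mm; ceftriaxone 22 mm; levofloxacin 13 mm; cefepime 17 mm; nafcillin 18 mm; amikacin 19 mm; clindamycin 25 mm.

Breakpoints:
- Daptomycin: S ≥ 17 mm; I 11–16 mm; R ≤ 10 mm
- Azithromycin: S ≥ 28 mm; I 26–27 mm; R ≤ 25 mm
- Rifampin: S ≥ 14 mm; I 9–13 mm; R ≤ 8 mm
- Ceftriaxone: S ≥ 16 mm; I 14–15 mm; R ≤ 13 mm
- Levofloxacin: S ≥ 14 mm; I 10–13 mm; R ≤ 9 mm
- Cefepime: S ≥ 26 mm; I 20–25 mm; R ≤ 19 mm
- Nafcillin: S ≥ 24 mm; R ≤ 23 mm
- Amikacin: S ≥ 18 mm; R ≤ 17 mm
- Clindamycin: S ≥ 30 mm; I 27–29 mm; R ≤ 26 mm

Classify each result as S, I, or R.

S, R, R, S, I, R, R, S, R

Daptomycin (26 mm) ≥ 17 mm — Susceptible
Azithromycin (22 mm) ≤ 25 mm — resistant
Rifampin 6 mm: ≤ 8 mm — resistant
Ceftriaxone: 22 mm is ≥ 16 mm — susceptible
Levofloxacin 13 mm: in 10–13 mm → intermediate
Cefepime (17 mm) ≤ 19 mm → R
Nafcillin (18 mm) ≤ 23 mm — resistant
Amikacin 19 mm: ≥ 18 mm ⇒ Susceptible
Clindamycin 25 mm: ≤ 26 mm ⇒ R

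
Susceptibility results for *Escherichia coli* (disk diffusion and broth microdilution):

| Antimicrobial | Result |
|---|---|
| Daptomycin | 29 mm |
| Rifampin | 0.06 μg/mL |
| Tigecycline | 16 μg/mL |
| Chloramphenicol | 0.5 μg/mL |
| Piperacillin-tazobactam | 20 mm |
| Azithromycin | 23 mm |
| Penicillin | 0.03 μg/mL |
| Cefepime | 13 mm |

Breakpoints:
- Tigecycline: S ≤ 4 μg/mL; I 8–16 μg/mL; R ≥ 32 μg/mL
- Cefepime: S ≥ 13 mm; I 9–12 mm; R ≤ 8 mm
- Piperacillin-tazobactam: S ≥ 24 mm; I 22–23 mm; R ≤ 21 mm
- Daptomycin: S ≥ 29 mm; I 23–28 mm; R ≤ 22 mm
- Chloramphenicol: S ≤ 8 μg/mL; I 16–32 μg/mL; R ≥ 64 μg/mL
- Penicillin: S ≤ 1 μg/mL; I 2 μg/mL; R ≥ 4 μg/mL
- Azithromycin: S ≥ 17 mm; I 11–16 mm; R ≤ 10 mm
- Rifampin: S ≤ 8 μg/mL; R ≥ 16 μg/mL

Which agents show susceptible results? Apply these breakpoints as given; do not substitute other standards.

daptomycin, rifampin, chloramphenicol, azithromycin, penicillin, cefepime

Daptomycin: 29 mm is ≥ 29 mm ⇒ Susceptible
Rifampin: 0.06 μg/mL is ≤ 8 μg/mL ⇒ susceptible
Tigecycline 16 μg/mL: in 8–16 μg/mL → Intermediate
Chloramphenicol 0.5 μg/mL: ≤ 8 μg/mL ⇒ Susceptible
Piperacillin-tazobactam: 20 mm is ≤ 21 mm ⇒ resistant
Azithromycin (23 mm) ≥ 17 mm — Susceptible
Penicillin (0.03 μg/mL) ≤ 1 μg/mL — Susceptible
Cefepime: 13 mm is ≥ 13 mm — S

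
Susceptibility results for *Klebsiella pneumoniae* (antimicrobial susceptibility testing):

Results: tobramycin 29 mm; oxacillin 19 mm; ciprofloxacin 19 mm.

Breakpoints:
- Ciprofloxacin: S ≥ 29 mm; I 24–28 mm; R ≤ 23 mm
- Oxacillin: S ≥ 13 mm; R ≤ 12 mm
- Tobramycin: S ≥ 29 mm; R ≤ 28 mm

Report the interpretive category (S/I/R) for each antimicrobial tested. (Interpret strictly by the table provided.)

Tobramycin 29 mm: ≥ 29 mm → Susceptible
Oxacillin: 19 mm is ≥ 13 mm ⇒ S
Ciprofloxacin (19 mm) ≤ 23 mm — resistant

S, S, R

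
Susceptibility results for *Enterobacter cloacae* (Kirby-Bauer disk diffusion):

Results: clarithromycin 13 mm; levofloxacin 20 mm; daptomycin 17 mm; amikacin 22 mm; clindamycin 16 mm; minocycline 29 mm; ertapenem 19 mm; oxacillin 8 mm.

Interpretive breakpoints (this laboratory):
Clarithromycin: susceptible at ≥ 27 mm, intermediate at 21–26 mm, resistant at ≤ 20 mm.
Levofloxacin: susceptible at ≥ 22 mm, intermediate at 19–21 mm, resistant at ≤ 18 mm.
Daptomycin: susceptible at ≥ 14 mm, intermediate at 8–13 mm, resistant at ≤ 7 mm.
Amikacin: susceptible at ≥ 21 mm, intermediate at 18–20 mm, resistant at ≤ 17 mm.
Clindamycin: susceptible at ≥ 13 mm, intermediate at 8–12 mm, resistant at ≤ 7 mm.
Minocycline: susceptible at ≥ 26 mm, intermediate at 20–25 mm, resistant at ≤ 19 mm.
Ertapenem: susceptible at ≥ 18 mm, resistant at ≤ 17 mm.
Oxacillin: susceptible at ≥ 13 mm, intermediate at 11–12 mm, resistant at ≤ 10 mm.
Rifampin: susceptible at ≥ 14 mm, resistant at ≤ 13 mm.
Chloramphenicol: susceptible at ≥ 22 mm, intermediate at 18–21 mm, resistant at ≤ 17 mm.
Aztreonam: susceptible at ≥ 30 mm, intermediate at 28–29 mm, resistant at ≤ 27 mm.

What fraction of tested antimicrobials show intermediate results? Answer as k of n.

1 of 8

Clarithromycin 13 mm: ≤ 20 mm ⇒ resistant
Levofloxacin (20 mm) in 19–21 mm → Intermediate
Daptomycin: 17 mm is ≥ 14 mm — Susceptible
Amikacin: 22 mm is ≥ 21 mm → Susceptible
Clindamycin: 16 mm is ≥ 13 mm — S
Minocycline: 29 mm is ≥ 26 mm → susceptible
Ertapenem (19 mm) ≥ 18 mm — susceptible
Oxacillin 8 mm: ≤ 10 mm ⇒ resistant
Intermediate: 1/8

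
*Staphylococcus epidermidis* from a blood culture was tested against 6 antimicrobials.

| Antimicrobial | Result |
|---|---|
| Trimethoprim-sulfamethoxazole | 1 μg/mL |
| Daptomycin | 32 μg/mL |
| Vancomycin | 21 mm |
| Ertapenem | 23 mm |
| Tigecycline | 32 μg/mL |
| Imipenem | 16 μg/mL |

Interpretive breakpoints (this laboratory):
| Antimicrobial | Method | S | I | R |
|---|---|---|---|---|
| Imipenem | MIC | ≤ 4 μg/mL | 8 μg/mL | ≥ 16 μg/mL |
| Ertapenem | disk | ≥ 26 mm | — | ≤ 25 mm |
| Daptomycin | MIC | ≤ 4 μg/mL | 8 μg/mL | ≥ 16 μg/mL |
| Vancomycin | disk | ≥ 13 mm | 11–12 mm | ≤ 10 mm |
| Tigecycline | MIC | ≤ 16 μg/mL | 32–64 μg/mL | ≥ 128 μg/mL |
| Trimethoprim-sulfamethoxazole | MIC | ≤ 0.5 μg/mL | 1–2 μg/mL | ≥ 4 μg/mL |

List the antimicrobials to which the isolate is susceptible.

Trimethoprim-sulfamethoxazole (1 μg/mL) in 1–2 μg/mL ⇒ Intermediate
Daptomycin 32 μg/mL: ≥ 16 μg/mL ⇒ resistant
Vancomycin (21 mm) ≥ 13 mm — S
Ertapenem: 23 mm is ≤ 25 mm — resistant
Tigecycline 32 μg/mL: in 32–64 μg/mL ⇒ I
Imipenem: 16 μg/mL is ≥ 16 μg/mL → R

vancomycin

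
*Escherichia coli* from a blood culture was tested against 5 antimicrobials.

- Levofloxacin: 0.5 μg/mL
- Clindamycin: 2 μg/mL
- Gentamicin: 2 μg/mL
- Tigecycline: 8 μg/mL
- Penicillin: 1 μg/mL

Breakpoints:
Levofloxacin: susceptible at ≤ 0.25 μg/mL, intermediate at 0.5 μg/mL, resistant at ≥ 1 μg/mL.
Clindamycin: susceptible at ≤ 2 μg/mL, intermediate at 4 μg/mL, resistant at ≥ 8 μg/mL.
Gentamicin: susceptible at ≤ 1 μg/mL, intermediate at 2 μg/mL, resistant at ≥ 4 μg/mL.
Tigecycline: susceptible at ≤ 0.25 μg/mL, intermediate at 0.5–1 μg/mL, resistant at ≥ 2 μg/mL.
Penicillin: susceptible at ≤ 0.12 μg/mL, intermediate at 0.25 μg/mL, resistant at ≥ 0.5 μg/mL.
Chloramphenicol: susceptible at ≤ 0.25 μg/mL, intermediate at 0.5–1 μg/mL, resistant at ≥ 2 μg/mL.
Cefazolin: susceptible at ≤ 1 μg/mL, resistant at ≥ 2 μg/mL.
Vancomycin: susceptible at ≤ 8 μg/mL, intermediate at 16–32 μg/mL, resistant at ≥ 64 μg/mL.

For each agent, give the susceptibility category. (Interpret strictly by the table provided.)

Levofloxacin: 0.5 μg/mL is = 0.5 μg/mL — I
Clindamycin (2 μg/mL) ≤ 2 μg/mL → Susceptible
Gentamicin: 2 μg/mL is = 2 μg/mL ⇒ I
Tigecycline 8 μg/mL: ≥ 2 μg/mL — R
Penicillin: 1 μg/mL is ≥ 0.5 μg/mL ⇒ resistant

I, S, I, R, R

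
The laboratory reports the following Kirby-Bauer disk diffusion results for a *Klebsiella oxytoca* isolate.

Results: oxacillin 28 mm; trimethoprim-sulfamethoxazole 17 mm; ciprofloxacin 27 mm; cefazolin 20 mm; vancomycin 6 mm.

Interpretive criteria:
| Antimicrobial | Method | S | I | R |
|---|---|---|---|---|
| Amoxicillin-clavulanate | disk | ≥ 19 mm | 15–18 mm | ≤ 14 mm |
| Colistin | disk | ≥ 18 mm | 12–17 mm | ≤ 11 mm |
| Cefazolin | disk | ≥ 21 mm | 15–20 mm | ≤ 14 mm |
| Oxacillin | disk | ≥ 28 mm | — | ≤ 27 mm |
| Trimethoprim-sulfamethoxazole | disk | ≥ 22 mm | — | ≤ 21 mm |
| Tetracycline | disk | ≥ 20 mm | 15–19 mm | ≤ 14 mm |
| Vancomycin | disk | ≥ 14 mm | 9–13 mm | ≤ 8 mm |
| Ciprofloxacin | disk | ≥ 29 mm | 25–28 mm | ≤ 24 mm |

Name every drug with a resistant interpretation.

Oxacillin: 28 mm is ≥ 28 mm ⇒ susceptible
Trimethoprim-sulfamethoxazole 17 mm: ≤ 21 mm → resistant
Ciprofloxacin 27 mm: in 25–28 mm ⇒ intermediate
Cefazolin: 20 mm is in 15–20 mm ⇒ intermediate
Vancomycin 6 mm: ≤ 8 mm → resistant

trimethoprim-sulfamethoxazole, vancomycin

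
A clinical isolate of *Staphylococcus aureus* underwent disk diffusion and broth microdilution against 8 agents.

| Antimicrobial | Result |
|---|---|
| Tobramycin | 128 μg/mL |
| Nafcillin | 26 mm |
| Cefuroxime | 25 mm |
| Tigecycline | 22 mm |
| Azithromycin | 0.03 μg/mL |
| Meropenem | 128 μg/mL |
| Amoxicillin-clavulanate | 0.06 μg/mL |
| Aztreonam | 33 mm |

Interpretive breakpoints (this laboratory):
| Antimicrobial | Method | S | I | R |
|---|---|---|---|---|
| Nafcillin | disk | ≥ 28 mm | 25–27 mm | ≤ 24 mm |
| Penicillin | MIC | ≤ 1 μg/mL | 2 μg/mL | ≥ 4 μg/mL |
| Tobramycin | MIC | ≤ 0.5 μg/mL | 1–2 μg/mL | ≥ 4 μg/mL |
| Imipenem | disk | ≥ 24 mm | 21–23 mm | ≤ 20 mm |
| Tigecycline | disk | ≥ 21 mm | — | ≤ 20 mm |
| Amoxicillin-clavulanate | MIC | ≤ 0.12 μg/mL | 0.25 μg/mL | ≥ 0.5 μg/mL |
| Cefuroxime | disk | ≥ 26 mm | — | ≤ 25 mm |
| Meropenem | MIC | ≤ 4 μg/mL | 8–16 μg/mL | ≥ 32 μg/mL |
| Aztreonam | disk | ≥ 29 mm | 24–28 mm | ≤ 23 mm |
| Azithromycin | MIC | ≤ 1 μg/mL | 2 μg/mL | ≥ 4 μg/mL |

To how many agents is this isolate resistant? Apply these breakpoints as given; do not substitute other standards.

3

Tobramycin: 128 μg/mL is ≥ 4 μg/mL → resistant
Nafcillin: 26 mm is in 25–27 mm → I
Cefuroxime: 25 mm is ≤ 25 mm ⇒ R
Tigecycline 22 mm: ≥ 21 mm → S
Azithromycin: 0.03 μg/mL is ≤ 1 μg/mL → S
Meropenem (128 μg/mL) ≥ 32 μg/mL — Resistant
Amoxicillin-clavulanate 0.06 μg/mL: ≤ 0.12 μg/mL — Susceptible
Aztreonam (33 mm) ≥ 29 mm → S
Resistant: 3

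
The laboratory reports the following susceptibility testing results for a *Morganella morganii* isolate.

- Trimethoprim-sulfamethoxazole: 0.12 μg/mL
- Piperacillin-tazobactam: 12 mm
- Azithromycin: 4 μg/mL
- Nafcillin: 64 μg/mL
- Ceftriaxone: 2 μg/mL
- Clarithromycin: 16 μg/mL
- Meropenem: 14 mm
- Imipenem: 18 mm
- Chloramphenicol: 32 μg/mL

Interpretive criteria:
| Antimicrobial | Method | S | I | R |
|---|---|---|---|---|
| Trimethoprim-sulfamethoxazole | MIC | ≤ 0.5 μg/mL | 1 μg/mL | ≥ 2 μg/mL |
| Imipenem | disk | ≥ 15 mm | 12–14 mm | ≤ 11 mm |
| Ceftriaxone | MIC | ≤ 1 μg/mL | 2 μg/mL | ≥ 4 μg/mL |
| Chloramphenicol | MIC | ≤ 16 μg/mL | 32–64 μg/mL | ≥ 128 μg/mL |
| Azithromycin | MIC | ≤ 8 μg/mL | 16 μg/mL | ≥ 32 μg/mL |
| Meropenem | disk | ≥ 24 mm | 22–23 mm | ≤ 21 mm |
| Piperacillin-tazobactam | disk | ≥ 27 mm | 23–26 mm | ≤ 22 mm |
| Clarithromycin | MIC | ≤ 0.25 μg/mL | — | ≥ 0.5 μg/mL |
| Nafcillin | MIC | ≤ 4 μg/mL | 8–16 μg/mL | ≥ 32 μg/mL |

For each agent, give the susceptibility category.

S, R, S, R, I, R, R, S, I

Trimethoprim-sulfamethoxazole (0.12 μg/mL) ≤ 0.5 μg/mL → Susceptible
Piperacillin-tazobactam 12 mm: ≤ 22 mm → Resistant
Azithromycin 4 μg/mL: ≤ 8 μg/mL → Susceptible
Nafcillin: 64 μg/mL is ≥ 32 μg/mL ⇒ Resistant
Ceftriaxone: 2 μg/mL is = 2 μg/mL → Intermediate
Clarithromycin (16 μg/mL) ≥ 0.5 μg/mL → resistant
Meropenem (14 mm) ≤ 21 mm → resistant
Imipenem (18 mm) ≥ 15 mm → S
Chloramphenicol (32 μg/mL) in 32–64 μg/mL ⇒ I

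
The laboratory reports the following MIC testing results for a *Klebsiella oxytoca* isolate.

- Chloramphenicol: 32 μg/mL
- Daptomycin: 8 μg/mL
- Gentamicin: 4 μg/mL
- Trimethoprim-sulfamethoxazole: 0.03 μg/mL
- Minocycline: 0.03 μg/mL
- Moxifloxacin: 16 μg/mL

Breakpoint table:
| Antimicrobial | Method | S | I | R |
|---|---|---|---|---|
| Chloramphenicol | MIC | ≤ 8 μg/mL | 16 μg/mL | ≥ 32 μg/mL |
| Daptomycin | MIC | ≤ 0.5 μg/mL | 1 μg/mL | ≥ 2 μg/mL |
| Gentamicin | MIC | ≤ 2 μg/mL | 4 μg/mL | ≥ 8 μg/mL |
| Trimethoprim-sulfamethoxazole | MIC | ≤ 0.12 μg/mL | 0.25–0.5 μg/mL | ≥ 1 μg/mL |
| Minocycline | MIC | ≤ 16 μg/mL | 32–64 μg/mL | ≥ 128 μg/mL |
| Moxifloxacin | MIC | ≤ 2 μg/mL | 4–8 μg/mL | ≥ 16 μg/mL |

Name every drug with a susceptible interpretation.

Chloramphenicol 32 μg/mL: ≥ 32 μg/mL → resistant
Daptomycin 8 μg/mL: ≥ 2 μg/mL → R
Gentamicin: 4 μg/mL is = 4 μg/mL — Intermediate
Trimethoprim-sulfamethoxazole: 0.03 μg/mL is ≤ 0.12 μg/mL ⇒ susceptible
Minocycline (0.03 μg/mL) ≤ 16 μg/mL — susceptible
Moxifloxacin (16 μg/mL) ≥ 16 μg/mL ⇒ Resistant

trimethoprim-sulfamethoxazole, minocycline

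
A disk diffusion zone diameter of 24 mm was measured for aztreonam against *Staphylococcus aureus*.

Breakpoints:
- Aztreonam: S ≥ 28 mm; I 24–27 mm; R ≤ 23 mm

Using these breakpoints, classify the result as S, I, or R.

I

Aztreonam 24 mm: in 24–27 mm → Intermediate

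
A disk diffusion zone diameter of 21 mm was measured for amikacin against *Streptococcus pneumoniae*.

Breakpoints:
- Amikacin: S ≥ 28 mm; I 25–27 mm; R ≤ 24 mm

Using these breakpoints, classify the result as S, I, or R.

Amikacin: 21 mm is ≤ 24 mm → resistant

Resistant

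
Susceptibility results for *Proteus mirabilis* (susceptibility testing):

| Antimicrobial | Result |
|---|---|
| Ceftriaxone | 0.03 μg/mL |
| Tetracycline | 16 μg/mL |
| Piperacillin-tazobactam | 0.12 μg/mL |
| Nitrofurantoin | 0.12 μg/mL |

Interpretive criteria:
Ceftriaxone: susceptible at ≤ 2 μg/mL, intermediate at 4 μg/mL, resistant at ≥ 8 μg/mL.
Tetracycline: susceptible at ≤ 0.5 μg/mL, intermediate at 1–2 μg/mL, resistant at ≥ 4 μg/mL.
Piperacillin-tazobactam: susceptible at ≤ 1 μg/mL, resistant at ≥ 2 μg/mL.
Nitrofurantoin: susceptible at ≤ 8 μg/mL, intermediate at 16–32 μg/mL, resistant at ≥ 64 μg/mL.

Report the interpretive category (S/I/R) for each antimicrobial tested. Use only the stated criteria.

Ceftriaxone (0.03 μg/mL) ≤ 2 μg/mL — susceptible
Tetracycline: 16 μg/mL is ≥ 4 μg/mL ⇒ resistant
Piperacillin-tazobactam (0.12 μg/mL) ≤ 1 μg/mL — Susceptible
Nitrofurantoin: 0.12 μg/mL is ≤ 8 μg/mL → S

S, R, S, S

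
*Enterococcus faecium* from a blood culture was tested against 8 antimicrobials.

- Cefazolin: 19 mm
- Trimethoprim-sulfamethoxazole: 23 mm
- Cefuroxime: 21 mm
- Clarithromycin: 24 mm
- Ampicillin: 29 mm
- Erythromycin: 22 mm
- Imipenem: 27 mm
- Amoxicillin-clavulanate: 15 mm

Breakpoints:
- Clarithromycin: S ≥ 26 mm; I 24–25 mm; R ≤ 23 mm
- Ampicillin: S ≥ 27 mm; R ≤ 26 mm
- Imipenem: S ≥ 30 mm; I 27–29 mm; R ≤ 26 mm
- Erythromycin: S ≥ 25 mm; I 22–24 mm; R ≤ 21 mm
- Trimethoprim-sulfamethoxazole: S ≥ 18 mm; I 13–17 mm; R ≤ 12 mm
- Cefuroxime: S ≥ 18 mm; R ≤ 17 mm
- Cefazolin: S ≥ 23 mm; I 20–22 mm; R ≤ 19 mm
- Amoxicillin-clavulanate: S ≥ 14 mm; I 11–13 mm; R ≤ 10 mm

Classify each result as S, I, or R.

Cefazolin (19 mm) ≤ 19 mm ⇒ R
Trimethoprim-sulfamethoxazole: 23 mm is ≥ 18 mm ⇒ S
Cefuroxime 21 mm: ≥ 18 mm → susceptible
Clarithromycin: 24 mm is in 24–25 mm ⇒ intermediate
Ampicillin (29 mm) ≥ 27 mm → Susceptible
Erythromycin 22 mm: in 22–24 mm ⇒ intermediate
Imipenem (27 mm) in 27–29 mm — Intermediate
Amoxicillin-clavulanate: 15 mm is ≥ 14 mm → Susceptible

R, S, S, I, S, I, I, S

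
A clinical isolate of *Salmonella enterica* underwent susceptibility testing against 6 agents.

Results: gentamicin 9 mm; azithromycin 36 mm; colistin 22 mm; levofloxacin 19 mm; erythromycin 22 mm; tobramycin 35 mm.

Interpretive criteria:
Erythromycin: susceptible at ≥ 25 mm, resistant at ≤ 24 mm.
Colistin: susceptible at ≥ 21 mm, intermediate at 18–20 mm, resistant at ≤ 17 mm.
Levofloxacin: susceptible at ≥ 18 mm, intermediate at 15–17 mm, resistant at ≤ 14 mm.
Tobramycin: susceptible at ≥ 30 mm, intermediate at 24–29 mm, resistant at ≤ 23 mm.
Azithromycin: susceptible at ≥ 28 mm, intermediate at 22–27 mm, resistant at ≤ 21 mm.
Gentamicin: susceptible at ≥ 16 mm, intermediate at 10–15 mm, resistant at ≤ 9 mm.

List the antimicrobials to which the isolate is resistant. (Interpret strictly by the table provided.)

gentamicin, erythromycin

Gentamicin 9 mm: ≤ 9 mm → Resistant
Azithromycin: 36 mm is ≥ 28 mm → S
Colistin (22 mm) ≥ 21 mm — susceptible
Levofloxacin 19 mm: ≥ 18 mm → Susceptible
Erythromycin 22 mm: ≤ 24 mm ⇒ R
Tobramycin: 35 mm is ≥ 30 mm ⇒ Susceptible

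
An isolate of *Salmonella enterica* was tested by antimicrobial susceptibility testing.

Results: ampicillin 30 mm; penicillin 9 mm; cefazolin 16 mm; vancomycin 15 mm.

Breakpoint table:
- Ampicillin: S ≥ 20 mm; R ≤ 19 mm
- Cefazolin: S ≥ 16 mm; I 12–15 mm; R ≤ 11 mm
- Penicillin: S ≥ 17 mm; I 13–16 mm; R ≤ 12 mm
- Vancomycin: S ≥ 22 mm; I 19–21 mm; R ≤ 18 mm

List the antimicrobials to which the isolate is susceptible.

ampicillin, cefazolin

Ampicillin 30 mm: ≥ 20 mm → Susceptible
Penicillin: 9 mm is ≤ 12 mm → Resistant
Cefazolin 16 mm: ≥ 16 mm — Susceptible
Vancomycin: 15 mm is ≤ 18 mm → R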